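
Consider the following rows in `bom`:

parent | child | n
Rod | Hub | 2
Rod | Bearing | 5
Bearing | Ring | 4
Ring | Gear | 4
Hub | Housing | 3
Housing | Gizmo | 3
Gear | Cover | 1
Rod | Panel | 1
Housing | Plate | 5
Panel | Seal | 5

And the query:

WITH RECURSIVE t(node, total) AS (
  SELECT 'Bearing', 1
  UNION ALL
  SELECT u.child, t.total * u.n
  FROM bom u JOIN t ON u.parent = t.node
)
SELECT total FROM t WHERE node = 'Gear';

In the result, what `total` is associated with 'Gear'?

16

Base: (Bearing, total=1).
Iteration 1: components of {Bearing} -> Ring = 1*4 = 4.
Iteration 2: components of {Ring} -> Gear = 4*4 = 16.
Iteration 3: components of {Gear} -> Cover = 16*1 = 16.
Iteration 4: no further components; recursion stops.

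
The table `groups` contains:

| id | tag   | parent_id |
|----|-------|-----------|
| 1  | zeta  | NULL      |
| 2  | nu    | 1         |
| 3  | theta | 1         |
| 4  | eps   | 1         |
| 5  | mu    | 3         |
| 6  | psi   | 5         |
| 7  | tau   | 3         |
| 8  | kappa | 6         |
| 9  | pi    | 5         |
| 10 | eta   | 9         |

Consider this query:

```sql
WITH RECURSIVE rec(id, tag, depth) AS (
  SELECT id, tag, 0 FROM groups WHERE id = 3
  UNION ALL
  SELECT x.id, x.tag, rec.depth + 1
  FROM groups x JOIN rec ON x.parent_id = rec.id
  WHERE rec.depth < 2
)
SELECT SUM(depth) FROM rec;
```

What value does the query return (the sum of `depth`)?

6

Base: id=3 (theta) at depth 0.
Iteration 1: rows with parent_id in {3} -> mu (id 5, depth 1), tau (id 7, depth 1).
Iteration 2: rows with parent_id in {5,7} -> psi (id 6, depth 2), pi (id 9, depth 2).
Iteration 3: depth < 2 fails for all current rows; recursion stops.
SUM(depth) = 0 + 1 + 1 + 2 + 2 = 6.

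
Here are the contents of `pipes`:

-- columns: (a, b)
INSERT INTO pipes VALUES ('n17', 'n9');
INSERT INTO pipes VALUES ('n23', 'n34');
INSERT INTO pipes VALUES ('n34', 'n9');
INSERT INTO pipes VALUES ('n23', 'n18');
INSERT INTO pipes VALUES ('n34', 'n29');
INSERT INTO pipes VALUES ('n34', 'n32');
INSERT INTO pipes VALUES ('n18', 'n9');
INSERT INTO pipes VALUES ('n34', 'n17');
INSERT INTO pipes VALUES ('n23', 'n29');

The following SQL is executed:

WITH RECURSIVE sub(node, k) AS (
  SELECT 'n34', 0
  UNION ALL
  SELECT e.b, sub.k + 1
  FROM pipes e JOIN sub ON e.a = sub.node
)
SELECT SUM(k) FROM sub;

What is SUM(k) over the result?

6

Base: (n34, k=0).
Iteration 1: edges from {n34} -> (n17, k=1), (n29, k=1), (n32, k=1), (n9, k=1).
Iteration 2: edges from {n17,n29,n32,n9} -> (n9, k=2).
Iteration 3: no outgoing edges from {n9}; recursion stops.
SUM(k) = 0 + 1 + 1 + 1 + 1 + 2 = 6.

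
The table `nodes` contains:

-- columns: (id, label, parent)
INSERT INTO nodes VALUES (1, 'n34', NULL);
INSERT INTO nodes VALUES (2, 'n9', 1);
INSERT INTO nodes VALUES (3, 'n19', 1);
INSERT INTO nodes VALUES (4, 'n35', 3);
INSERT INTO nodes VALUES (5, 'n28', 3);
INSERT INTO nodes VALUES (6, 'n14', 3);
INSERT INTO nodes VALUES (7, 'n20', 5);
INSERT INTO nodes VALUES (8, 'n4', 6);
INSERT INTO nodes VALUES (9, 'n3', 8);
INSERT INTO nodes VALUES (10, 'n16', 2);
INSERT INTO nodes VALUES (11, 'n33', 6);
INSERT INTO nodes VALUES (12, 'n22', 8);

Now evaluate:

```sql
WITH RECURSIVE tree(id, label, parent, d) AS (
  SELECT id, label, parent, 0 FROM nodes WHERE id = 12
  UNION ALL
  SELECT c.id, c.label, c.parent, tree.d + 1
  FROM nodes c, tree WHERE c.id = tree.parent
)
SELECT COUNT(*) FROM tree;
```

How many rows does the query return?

5

Base: id=12 (n22), parent=8, d 0.
Iteration 1: join on id=8 -> n4 (id 8, parent=6, d 1).
Iteration 2: join on id=6 -> n14 (id 6, parent=3, d 2).
Iteration 3: join on id=3 -> n19 (id 3, parent=1, d 3).
Iteration 4: join on id=1 -> n34 (id 1, parent=NULL, d 4).
Iteration 5: parent is NULL; no match; recursion stops.
Total rows emitted: 5.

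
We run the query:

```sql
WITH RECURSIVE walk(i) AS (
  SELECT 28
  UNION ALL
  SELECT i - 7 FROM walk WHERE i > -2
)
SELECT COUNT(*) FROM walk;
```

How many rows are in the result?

Base: i=28.
Iteration 1: 28 > -2 holds -> i = 28 - 7 = 21.
Iteration 2: 21 > -2 holds -> i = 21 - 7 = 14.
Iteration 3: 14 > -2 holds -> i = 14 - 7 = 7.
Iteration 4: 7 > -2 holds -> i = 7 - 7 = 0.
Iteration 5: 0 > -2 holds -> i = 0 - 7 = -7.
Iteration 6: -7 > -2 fails; recursion stops.
Total rows emitted: 6.

6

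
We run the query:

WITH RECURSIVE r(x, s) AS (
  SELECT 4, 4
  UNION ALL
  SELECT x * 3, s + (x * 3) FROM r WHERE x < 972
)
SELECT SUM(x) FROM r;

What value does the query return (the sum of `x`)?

Base: x=4, s=4.
Iteration 1: 4 < 972 holds -> x = 4 * 3 = 12, s = 4 + 12 = 16.
Iteration 2: 12 < 972 holds -> x = 12 * 3 = 36, s = 16 + 36 = 52.
Iteration 3: 36 < 972 holds -> x = 36 * 3 = 108, s = 52 + 108 = 160.
Iteration 4: 108 < 972 holds -> x = 108 * 3 = 324, s = 160 + 324 = 484.
Iteration 5: 324 < 972 holds -> x = 324 * 3 = 972, s = 484 + 972 = 1456.
Iteration 6: 972 < 972 fails; recursion stops.
SUM(x) = 4 + 12 + 36 + 108 + 324 + 972 = 1456.

1456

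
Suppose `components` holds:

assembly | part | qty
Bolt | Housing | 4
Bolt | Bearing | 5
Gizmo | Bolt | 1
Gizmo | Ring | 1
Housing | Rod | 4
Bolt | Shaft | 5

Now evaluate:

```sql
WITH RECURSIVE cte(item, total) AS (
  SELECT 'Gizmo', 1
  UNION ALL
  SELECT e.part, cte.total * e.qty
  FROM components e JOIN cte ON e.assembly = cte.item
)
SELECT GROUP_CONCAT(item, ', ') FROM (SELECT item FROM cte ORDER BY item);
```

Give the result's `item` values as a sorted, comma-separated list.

Base: (Gizmo, total=1).
Iteration 1: components of {Gizmo} -> Bolt = 1*1 = 1, Ring = 1*1 = 1.
Iteration 2: components of {Bolt,Ring} -> Bearing = 1*5 = 5, Housing = 1*4 = 4, Shaft = 1*5 = 5.
Iteration 3: components of {Bearing,Housing,Shaft} -> Rod = 4*4 = 16.
Iteration 4: no further components; recursion stops.

Bearing, Bolt, Gizmo, Housing, Ring, Rod, Shaft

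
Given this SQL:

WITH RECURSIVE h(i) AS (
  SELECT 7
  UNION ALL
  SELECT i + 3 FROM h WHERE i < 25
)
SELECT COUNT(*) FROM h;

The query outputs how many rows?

Base: i=7.
Iteration 1: 7 < 25 holds -> i = 7 + 3 = 10.
Iteration 2: 10 < 25 holds -> i = 10 + 3 = 13.
Iteration 3: 13 < 25 holds -> i = 13 + 3 = 16.
Iteration 4: 16 < 25 holds -> i = 16 + 3 = 19.
Iteration 5: 19 < 25 holds -> i = 19 + 3 = 22.
Iteration 6: 22 < 25 holds -> i = 22 + 3 = 25.
Iteration 7: 25 < 25 fails; recursion stops.
Total rows emitted: 7.

7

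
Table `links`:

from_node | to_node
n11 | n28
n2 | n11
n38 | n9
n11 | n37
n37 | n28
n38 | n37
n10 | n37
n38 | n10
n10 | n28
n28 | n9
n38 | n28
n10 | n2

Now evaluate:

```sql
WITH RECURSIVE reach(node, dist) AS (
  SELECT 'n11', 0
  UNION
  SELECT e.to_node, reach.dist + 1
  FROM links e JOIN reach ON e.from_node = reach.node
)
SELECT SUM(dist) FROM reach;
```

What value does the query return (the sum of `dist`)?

Base: (n11, dist=0).
Iteration 1: edges from {n11} -> (n28, dist=1), (n37, dist=1).
Iteration 2: edges from {n28,n37} -> (n28, dist=2), (n9, dist=2).
Iteration 3: edges from {n28,n9} -> (n9, dist=3).
Iteration 4: no outgoing edges from {n9}; recursion stops.
SUM(dist) = 0 + 1 + 1 + 2 + 2 + 3 = 9.

9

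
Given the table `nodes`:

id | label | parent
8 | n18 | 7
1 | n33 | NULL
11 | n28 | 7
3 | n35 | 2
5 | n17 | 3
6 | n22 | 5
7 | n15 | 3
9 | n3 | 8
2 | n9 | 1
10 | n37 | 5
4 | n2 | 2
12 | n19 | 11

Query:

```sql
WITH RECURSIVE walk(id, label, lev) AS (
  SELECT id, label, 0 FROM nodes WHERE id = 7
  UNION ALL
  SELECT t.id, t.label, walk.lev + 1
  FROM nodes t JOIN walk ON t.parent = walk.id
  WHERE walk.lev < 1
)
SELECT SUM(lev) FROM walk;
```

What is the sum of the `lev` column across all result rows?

2

Base: id=7 (n15) at lev 0.
Iteration 1: rows with parent in {7} -> n18 (id 8, lev 1), n28 (id 11, lev 1).
Iteration 2: lev < 1 fails for all current rows; recursion stops.
SUM(lev) = 0 + 1 + 1 = 2.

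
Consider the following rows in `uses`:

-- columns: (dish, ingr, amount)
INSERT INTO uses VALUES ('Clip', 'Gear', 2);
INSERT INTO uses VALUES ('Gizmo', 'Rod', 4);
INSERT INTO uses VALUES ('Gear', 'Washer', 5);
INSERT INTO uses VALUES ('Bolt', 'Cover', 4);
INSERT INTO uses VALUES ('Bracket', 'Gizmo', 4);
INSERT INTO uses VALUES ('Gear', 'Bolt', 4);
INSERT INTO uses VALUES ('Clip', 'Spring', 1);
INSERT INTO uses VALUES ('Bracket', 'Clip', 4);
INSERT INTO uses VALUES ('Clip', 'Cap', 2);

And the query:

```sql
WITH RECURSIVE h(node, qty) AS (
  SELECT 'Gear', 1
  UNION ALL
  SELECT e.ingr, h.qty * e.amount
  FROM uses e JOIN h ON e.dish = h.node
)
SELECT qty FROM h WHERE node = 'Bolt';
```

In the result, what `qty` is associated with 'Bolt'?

4

Base: (Gear, qty=1).
Iteration 1: components of {Gear} -> Bolt = 1*4 = 4, Washer = 1*5 = 5.
Iteration 2: components of {Bolt,Washer} -> Cover = 4*4 = 16.
Iteration 3: no further components; recursion stops.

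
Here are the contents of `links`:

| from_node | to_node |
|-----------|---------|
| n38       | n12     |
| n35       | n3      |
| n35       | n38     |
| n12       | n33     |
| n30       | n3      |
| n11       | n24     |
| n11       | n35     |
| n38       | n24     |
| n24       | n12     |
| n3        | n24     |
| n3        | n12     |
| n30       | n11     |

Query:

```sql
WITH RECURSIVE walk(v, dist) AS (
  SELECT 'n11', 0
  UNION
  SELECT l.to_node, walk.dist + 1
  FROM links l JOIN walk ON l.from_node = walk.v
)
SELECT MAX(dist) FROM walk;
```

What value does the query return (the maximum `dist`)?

5

Base: (n11, dist=0).
Iteration 1: edges from {n11} -> (n24, dist=1), (n35, dist=1).
Iteration 2: edges from {n24,n35} -> (n12, dist=2), (n3, dist=2), (n38, dist=2).
Iteration 3: edges from {n12,n3,n38} -> (n12, dist=3), (n24, dist=3), (n33, dist=3). [UNION drops 2 duplicate row(s)]
Iteration 4: edges from {n12,n24,n33} -> (n12, dist=4), (n33, dist=4).
Iteration 5: edges from {n12,n33} -> (n33, dist=5).
Iteration 6: no outgoing edges from {n33}; recursion stops.
dist values: 0, 1, 1, 2, 2, 2, 3, 3, 3, 4, 4, 5; the maximum is 5.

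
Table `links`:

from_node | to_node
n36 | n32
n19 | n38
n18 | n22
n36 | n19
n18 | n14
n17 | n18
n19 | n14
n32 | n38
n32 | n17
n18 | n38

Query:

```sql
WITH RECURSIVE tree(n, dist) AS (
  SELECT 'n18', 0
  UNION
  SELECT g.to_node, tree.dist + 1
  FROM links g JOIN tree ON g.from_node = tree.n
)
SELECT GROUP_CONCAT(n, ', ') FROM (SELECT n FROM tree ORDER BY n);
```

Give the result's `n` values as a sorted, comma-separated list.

n14, n18, n22, n38

Base: (n18, dist=0).
Iteration 1: edges from {n18} -> (n14, dist=1), (n22, dist=1), (n38, dist=1).
Iteration 2: no outgoing edges from {n14,n22,n38}; recursion stops.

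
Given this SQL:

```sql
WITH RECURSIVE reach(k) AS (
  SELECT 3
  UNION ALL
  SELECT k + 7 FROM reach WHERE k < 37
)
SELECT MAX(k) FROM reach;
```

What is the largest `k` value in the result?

38

Base: k=3.
Iteration 1: 3 < 37 holds -> k = 3 + 7 = 10.
Iteration 2: 10 < 37 holds -> k = 10 + 7 = 17.
Iteration 3: 17 < 37 holds -> k = 17 + 7 = 24.
Iteration 4: 24 < 37 holds -> k = 24 + 7 = 31.
Iteration 5: 31 < 37 holds -> k = 31 + 7 = 38.
Iteration 6: 38 < 37 fails; recursion stops.
k values: 3, 10, 17, 24, 31, 38; the maximum is 38.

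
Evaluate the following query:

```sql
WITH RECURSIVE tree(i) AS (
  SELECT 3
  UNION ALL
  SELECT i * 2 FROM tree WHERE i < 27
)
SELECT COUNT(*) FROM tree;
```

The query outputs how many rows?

Base: i=3.
Iteration 1: 3 < 27 holds -> i = 3 * 2 = 6.
Iteration 2: 6 < 27 holds -> i = 6 * 2 = 12.
Iteration 3: 12 < 27 holds -> i = 12 * 2 = 24.
Iteration 4: 24 < 27 holds -> i = 24 * 2 = 48.
Iteration 5: 48 < 27 fails; recursion stops.
Total rows emitted: 5.

5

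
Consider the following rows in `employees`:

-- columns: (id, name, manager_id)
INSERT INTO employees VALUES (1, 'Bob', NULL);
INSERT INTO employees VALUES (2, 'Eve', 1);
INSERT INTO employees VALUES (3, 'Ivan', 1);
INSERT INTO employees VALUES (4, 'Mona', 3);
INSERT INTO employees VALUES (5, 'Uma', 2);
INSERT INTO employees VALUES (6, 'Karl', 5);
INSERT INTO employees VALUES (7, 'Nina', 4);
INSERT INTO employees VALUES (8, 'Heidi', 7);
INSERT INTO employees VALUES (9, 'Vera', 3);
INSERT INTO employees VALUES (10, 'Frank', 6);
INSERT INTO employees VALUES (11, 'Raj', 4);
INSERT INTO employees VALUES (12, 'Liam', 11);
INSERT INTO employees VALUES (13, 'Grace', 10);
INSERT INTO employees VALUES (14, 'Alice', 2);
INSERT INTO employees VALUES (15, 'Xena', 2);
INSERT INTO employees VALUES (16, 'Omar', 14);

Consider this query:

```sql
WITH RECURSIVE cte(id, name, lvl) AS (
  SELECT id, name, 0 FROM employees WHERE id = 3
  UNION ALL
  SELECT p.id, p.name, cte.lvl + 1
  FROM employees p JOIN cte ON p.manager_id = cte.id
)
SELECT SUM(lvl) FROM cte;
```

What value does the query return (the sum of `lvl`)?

Base: id=3 (Ivan) at lvl 0.
Iteration 1: rows with manager_id in {3} -> Mona (id 4, lvl 1), Vera (id 9, lvl 1).
Iteration 2: rows with manager_id in {4,9} -> Nina (id 7, lvl 2), Raj (id 11, lvl 2).
Iteration 3: rows with manager_id in {7,11} -> Heidi (id 8, lvl 3), Liam (id 12, lvl 3).
Iteration 4: no rows with manager_id in {8,12}; recursion stops.
SUM(lvl) = 0 + 1 + 1 + 2 + 2 + 3 + 3 = 12.

12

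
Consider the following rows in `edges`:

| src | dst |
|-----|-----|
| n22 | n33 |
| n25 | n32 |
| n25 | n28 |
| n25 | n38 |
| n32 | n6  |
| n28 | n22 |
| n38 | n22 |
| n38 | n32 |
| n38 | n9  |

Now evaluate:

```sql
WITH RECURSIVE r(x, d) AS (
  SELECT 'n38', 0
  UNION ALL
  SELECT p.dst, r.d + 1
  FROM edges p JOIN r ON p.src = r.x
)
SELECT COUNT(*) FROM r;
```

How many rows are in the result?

6

Base: (n38, d=0).
Iteration 1: edges from {n38} -> (n22, d=1), (n32, d=1), (n9, d=1).
Iteration 2: edges from {n22,n32,n9} -> (n33, d=2), (n6, d=2).
Iteration 3: no outgoing edges from {n33,n6}; recursion stops.
Total rows emitted: 6.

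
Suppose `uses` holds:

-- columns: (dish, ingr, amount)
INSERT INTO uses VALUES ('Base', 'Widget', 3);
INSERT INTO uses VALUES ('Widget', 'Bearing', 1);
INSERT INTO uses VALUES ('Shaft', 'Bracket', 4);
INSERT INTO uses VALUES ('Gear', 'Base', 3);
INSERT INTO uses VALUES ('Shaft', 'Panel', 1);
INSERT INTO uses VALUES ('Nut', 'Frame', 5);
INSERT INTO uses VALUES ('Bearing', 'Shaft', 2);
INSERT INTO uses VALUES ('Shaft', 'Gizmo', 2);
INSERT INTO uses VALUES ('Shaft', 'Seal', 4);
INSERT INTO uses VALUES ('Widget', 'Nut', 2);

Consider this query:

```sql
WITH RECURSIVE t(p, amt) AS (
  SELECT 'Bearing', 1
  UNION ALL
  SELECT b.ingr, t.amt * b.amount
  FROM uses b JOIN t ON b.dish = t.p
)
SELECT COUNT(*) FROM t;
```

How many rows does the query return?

Base: (Bearing, amt=1).
Iteration 1: components of {Bearing} -> Shaft = 1*2 = 2.
Iteration 2: components of {Shaft} -> Bracket = 2*4 = 8, Gizmo = 2*2 = 4, Panel = 2*1 = 2, Seal = 2*4 = 8.
Iteration 3: no further components; recursion stops.
Total rows emitted: 6.

6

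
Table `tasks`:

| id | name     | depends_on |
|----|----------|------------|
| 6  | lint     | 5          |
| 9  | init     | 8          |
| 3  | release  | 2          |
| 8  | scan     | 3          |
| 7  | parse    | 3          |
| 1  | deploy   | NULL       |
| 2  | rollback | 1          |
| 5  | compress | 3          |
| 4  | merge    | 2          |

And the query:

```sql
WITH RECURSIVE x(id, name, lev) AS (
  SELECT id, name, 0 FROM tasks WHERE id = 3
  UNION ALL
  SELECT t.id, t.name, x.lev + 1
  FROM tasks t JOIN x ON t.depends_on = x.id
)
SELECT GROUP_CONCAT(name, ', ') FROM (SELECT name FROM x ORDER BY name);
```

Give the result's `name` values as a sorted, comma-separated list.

compress, init, lint, parse, release, scan

Base: id=3 (release) at lev 0.
Iteration 1: rows with depends_on in {3} -> compress (id 5, lev 1), parse (id 7, lev 1), scan (id 8, lev 1).
Iteration 2: rows with depends_on in {5,7,8} -> lint (id 6, lev 2), init (id 9, lev 2).
Iteration 3: no rows with depends_on in {6,9}; recursion stops.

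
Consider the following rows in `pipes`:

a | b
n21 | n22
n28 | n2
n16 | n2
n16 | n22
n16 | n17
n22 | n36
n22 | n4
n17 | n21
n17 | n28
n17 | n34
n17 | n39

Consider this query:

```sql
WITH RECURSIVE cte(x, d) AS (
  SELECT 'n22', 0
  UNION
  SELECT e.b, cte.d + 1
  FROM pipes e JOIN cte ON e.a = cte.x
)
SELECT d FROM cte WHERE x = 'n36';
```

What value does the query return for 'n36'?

1

Base: (n22, d=0).
Iteration 1: edges from {n22} -> (n36, d=1), (n4, d=1).
Iteration 2: no outgoing edges from {n36,n4}; recursion stops.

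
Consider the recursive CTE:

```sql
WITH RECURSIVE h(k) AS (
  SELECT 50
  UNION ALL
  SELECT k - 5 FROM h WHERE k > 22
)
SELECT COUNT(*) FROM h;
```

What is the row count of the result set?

Base: k=50.
Iteration 1: 50 > 22 holds -> k = 50 - 5 = 45.
Iteration 2: 45 > 22 holds -> k = 45 - 5 = 40.
Iteration 3: 40 > 22 holds -> k = 40 - 5 = 35.
Iteration 4: 35 > 22 holds -> k = 35 - 5 = 30.
Iteration 5: 30 > 22 holds -> k = 30 - 5 = 25.
Iteration 6: 25 > 22 holds -> k = 25 - 5 = 20.
Iteration 7: 20 > 22 fails; recursion stops.
Total rows emitted: 7.

7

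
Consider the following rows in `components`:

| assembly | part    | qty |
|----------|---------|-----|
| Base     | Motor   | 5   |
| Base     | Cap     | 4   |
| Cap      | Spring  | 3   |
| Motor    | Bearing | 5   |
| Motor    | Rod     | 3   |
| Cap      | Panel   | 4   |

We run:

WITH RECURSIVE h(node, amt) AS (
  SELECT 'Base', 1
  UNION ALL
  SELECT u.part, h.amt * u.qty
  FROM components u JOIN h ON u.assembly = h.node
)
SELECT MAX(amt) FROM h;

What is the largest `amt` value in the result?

Base: (Base, amt=1).
Iteration 1: components of {Base} -> Cap = 1*4 = 4, Motor = 1*5 = 5.
Iteration 2: components of {Cap,Motor} -> Bearing = 5*5 = 25, Panel = 4*4 = 16, Rod = 5*3 = 15, Spring = 4*3 = 12.
Iteration 3: no further components; recursion stops.
amt values: 1, 5, 4, 25, 15, 12, 16; the maximum is 25.

25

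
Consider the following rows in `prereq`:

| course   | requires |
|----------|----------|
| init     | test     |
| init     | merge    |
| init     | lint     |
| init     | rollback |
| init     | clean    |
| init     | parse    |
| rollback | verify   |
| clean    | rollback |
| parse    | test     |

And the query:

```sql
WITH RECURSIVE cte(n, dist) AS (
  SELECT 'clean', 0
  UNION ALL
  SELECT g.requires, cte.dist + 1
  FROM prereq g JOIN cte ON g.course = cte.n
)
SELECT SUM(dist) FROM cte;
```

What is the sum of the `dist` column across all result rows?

Base: (clean, dist=0).
Iteration 1: edges from {clean} -> (rollback, dist=1).
Iteration 2: edges from {rollback} -> (verify, dist=2).
Iteration 3: no outgoing edges from {verify}; recursion stops.
SUM(dist) = 0 + 1 + 2 = 3.

3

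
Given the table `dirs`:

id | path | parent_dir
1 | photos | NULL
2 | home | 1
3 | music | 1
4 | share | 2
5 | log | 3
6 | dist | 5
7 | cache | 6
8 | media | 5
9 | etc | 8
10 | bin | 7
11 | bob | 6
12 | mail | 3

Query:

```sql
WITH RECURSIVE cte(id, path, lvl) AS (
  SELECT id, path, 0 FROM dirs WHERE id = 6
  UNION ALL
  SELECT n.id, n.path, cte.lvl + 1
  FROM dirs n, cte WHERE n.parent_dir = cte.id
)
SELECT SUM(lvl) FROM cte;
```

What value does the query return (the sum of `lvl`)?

4

Base: id=6 (dist) at lvl 0.
Iteration 1: rows with parent_dir in {6} -> cache (id 7, lvl 1), bob (id 11, lvl 1).
Iteration 2: rows with parent_dir in {7,11} -> bin (id 10, lvl 2).
Iteration 3: no rows with parent_dir in {10}; recursion stops.
SUM(lvl) = 0 + 1 + 1 + 2 = 4.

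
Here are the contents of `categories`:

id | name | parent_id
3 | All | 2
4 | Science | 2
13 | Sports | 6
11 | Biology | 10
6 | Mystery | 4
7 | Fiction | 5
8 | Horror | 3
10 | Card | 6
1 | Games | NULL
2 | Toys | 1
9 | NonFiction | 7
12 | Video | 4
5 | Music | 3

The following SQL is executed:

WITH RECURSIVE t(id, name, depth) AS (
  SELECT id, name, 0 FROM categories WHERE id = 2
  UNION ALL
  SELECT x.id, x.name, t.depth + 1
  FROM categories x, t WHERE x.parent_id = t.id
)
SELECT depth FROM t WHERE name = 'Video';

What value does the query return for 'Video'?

2

Base: id=2 (Toys) at depth 0.
Iteration 1: rows with parent_id in {2} -> All (id 3, depth 1), Science (id 4, depth 1).
Iteration 2: rows with parent_id in {3,4} -> Music (id 5, depth 2), Mystery (id 6, depth 2), Horror (id 8, depth 2), Video (id 12, depth 2).
Iteration 3: rows with parent_id in {5,6,8,12} -> Fiction (id 7, depth 3), Card (id 10, depth 3), Sports (id 13, depth 3).
Iteration 4: rows with parent_id in {7,10,13} -> NonFiction (id 9, depth 4), Biology (id 11, depth 4).
Iteration 5: no rows with parent_id in {9,11}; recursion stops.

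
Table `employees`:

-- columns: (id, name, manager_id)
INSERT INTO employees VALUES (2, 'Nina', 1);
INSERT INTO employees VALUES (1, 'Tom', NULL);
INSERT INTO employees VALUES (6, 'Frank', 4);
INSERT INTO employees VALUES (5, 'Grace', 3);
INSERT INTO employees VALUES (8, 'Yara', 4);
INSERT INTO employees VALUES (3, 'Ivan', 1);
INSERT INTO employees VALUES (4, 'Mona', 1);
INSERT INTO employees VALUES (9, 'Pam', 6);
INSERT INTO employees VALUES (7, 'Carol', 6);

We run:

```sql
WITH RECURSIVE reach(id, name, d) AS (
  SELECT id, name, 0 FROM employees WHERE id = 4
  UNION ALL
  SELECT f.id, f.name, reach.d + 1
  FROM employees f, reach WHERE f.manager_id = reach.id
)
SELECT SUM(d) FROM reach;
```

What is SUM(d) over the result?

6

Base: id=4 (Mona) at d 0.
Iteration 1: rows with manager_id in {4} -> Frank (id 6, d 1), Yara (id 8, d 1).
Iteration 2: rows with manager_id in {6,8} -> Carol (id 7, d 2), Pam (id 9, d 2).
Iteration 3: no rows with manager_id in {7,9}; recursion stops.
SUM(d) = 0 + 1 + 1 + 2 + 2 = 6.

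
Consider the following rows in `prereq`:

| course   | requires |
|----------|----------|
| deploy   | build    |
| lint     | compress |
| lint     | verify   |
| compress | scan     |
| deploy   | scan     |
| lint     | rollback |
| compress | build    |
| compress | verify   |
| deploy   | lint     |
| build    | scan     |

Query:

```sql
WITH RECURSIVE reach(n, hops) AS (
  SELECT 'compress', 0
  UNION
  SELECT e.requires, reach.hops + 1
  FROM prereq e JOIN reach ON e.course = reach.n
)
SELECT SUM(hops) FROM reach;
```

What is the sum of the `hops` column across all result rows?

5

Base: (compress, hops=0).
Iteration 1: edges from {compress} -> (build, hops=1), (scan, hops=1), (verify, hops=1).
Iteration 2: edges from {build,scan,verify} -> (scan, hops=2).
Iteration 3: no outgoing edges from {scan}; recursion stops.
SUM(hops) = 0 + 1 + 1 + 1 + 2 = 5.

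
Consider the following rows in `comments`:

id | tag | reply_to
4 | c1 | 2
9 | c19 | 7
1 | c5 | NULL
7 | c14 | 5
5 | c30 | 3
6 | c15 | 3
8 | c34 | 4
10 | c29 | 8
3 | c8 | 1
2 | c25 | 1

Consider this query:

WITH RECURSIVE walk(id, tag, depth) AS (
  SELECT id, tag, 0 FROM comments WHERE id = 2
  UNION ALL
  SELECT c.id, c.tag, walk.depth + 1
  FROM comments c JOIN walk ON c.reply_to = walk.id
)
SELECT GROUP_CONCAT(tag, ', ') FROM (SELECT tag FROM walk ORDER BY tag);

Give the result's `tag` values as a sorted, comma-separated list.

c1, c25, c29, c34

Base: id=2 (c25) at depth 0.
Iteration 1: rows with reply_to in {2} -> c1 (id 4, depth 1).
Iteration 2: rows with reply_to in {4} -> c34 (id 8, depth 2).
Iteration 3: rows with reply_to in {8} -> c29 (id 10, depth 3).
Iteration 4: no rows with reply_to in {10}; recursion stops.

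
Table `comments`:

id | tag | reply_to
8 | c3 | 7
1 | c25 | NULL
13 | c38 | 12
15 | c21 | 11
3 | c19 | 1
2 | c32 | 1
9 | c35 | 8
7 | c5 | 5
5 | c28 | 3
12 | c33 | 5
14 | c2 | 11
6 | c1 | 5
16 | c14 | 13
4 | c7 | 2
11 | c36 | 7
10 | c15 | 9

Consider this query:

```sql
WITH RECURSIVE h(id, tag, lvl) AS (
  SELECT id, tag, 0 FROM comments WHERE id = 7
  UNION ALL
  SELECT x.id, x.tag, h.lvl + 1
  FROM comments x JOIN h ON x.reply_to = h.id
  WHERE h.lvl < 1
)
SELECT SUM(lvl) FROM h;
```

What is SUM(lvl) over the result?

Base: id=7 (c5) at lvl 0.
Iteration 1: rows with reply_to in {7} -> c3 (id 8, lvl 1), c36 (id 11, lvl 1).
Iteration 2: lvl < 1 fails for all current rows; recursion stops.
SUM(lvl) = 0 + 1 + 1 = 2.

2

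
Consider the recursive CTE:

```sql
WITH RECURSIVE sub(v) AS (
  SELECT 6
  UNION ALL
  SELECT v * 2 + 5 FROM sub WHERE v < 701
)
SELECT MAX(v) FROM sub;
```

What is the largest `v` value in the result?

1403

Base: v=6.
Iteration 1: 6 < 701 holds -> v = 6 * 2 + 5 = 17.
Iteration 2: 17 < 701 holds -> v = 17 * 2 + 5 = 39.
Iteration 3: 39 < 701 holds -> v = 39 * 2 + 5 = 83.
Iteration 4: 83 < 701 holds -> v = 83 * 2 + 5 = 171.
Iteration 5: 171 < 701 holds -> v = 171 * 2 + 5 = 347.
Iteration 6: 347 < 701 holds -> v = 347 * 2 + 5 = 699.
Iteration 7: 699 < 701 holds -> v = 699 * 2 + 5 = 1403.
Iteration 8: 1403 < 701 fails; recursion stops.
v values: 6, 17, 39, 83, 171, 347, 699, 1403; the maximum is 1403.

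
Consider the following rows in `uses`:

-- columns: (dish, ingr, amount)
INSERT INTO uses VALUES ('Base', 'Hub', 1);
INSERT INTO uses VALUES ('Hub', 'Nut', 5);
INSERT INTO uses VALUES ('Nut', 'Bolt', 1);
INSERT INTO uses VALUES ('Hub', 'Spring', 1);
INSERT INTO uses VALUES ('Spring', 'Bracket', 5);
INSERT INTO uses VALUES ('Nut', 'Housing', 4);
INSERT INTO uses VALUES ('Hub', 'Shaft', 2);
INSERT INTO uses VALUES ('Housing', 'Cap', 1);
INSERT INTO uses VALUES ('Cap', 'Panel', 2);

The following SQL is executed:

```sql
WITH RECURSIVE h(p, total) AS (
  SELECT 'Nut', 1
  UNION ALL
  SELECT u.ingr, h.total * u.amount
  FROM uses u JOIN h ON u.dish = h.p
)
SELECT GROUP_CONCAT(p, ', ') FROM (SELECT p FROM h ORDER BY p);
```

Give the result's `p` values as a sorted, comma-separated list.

Bolt, Cap, Housing, Nut, Panel

Base: (Nut, total=1).
Iteration 1: components of {Nut} -> Bolt = 1*1 = 1, Housing = 1*4 = 4.
Iteration 2: components of {Bolt,Housing} -> Cap = 4*1 = 4.
Iteration 3: components of {Cap} -> Panel = 4*2 = 8.
Iteration 4: no further components; recursion stops.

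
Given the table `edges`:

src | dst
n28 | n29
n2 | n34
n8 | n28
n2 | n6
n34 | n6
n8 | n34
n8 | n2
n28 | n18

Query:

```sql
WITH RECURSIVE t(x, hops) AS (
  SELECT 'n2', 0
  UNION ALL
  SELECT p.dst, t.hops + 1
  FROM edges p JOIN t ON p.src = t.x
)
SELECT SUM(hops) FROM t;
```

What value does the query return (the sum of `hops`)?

4

Base: (n2, hops=0).
Iteration 1: edges from {n2} -> (n34, hops=1), (n6, hops=1).
Iteration 2: edges from {n34,n6} -> (n6, hops=2).
Iteration 3: no outgoing edges from {n6}; recursion stops.
SUM(hops) = 0 + 1 + 1 + 2 = 4.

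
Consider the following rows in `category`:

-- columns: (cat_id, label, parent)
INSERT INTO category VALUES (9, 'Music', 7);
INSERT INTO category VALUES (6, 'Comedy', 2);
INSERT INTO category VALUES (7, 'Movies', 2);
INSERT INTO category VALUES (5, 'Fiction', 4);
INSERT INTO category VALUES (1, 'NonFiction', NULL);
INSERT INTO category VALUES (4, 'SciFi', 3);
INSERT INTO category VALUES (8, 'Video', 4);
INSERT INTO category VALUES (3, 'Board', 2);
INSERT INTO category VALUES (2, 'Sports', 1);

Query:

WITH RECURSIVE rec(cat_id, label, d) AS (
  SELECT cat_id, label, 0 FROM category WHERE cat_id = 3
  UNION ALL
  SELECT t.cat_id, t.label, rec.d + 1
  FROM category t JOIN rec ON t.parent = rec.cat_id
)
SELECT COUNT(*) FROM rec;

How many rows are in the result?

Base: cat_id=3 (Board) at d 0.
Iteration 1: rows with parent in {3} -> SciFi (id 4, d 1).
Iteration 2: rows with parent in {4} -> Fiction (id 5, d 2), Video (id 8, d 2).
Iteration 3: no rows with parent in {5,8}; recursion stops.
Total rows emitted: 4.

4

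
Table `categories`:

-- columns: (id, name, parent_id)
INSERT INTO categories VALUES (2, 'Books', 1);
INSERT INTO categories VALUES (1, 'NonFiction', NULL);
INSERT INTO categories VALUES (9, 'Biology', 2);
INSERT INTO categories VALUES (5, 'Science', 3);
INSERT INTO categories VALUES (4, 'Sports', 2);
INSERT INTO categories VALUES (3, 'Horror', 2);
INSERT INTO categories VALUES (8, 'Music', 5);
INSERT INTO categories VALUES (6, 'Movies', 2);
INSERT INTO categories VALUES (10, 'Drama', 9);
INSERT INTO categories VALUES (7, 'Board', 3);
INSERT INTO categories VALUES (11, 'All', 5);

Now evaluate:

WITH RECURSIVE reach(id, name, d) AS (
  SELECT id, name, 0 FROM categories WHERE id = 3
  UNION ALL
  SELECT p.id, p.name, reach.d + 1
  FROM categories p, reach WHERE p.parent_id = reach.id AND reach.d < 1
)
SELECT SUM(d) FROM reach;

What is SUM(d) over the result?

2

Base: id=3 (Horror) at d 0.
Iteration 1: rows with parent_id in {3} -> Science (id 5, d 1), Board (id 7, d 1).
Iteration 2: d < 1 fails for all current rows; recursion stops.
SUM(d) = 0 + 1 + 1 = 2.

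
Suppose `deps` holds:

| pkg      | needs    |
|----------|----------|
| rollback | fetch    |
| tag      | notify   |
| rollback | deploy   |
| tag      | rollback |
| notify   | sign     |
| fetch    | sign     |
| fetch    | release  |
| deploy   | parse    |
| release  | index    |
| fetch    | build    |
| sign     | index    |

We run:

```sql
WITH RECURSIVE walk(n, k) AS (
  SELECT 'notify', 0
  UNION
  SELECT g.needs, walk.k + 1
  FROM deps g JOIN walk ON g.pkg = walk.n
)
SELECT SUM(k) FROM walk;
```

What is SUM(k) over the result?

Base: (notify, k=0).
Iteration 1: edges from {notify} -> (sign, k=1).
Iteration 2: edges from {sign} -> (index, k=2).
Iteration 3: no outgoing edges from {index}; recursion stops.
SUM(k) = 0 + 1 + 2 = 3.

3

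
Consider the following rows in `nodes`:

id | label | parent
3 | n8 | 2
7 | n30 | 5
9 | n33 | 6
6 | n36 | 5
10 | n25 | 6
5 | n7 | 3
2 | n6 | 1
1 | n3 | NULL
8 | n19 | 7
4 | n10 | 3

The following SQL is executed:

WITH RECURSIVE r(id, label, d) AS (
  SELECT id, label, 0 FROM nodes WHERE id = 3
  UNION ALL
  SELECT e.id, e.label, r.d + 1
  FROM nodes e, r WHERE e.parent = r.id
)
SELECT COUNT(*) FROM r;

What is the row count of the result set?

8

Base: id=3 (n8) at d 0.
Iteration 1: rows with parent in {3} -> n10 (id 4, d 1), n7 (id 5, d 1).
Iteration 2: rows with parent in {4,5} -> n36 (id 6, d 2), n30 (id 7, d 2).
Iteration 3: rows with parent in {6,7} -> n19 (id 8, d 3), n33 (id 9, d 3), n25 (id 10, d 3).
Iteration 4: no rows with parent in {8,9,10}; recursion stops.
Total rows emitted: 8.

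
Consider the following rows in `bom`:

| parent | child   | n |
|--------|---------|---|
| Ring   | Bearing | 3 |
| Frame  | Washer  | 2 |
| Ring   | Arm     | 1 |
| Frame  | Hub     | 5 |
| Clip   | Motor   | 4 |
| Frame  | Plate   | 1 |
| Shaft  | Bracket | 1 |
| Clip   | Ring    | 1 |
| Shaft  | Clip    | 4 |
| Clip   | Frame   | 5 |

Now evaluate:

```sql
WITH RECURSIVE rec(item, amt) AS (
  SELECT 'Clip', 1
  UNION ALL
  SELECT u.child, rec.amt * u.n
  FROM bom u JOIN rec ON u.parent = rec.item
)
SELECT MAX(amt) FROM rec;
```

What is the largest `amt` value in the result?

25

Base: (Clip, amt=1).
Iteration 1: components of {Clip} -> Frame = 1*5 = 5, Motor = 1*4 = 4, Ring = 1*1 = 1.
Iteration 2: components of {Frame,Motor,Ring} -> Arm = 1*1 = 1, Bearing = 1*3 = 3, Hub = 5*5 = 25, Plate = 5*1 = 5, Washer = 5*2 = 10.
Iteration 3: no further components; recursion stops.
amt values: 1, 4, 5, 1, 5, 10, 25, 1, 3; the maximum is 25.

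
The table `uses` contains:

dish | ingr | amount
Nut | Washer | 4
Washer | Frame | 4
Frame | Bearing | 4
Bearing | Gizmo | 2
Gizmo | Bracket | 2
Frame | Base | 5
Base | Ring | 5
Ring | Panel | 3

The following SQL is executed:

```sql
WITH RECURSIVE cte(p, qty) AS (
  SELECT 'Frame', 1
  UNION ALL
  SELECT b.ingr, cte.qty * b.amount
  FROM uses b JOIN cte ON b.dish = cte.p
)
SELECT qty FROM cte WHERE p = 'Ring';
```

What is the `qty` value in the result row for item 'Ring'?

25

Base: (Frame, qty=1).
Iteration 1: components of {Frame} -> Base = 1*5 = 5, Bearing = 1*4 = 4.
Iteration 2: components of {Base,Bearing} -> Gizmo = 4*2 = 8, Ring = 5*5 = 25.
Iteration 3: components of {Gizmo,Ring} -> Bracket = 8*2 = 16, Panel = 25*3 = 75.
Iteration 4: no further components; recursion stops.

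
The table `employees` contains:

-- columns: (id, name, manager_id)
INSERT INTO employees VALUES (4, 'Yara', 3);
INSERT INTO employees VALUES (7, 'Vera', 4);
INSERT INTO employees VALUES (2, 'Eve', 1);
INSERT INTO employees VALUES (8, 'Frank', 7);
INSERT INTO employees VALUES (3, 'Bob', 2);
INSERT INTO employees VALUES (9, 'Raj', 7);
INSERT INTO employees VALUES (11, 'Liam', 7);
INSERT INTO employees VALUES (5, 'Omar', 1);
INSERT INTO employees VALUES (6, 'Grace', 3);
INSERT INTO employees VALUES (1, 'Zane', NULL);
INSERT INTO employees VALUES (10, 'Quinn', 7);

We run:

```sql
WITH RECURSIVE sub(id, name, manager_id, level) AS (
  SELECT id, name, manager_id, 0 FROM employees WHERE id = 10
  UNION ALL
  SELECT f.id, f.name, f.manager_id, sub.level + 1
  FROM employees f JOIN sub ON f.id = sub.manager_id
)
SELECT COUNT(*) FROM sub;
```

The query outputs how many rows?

6

Base: id=10 (Quinn), manager_id=7, level 0.
Iteration 1: join on id=7 -> Vera (id 7, manager_id=4, level 1).
Iteration 2: join on id=4 -> Yara (id 4, manager_id=3, level 2).
Iteration 3: join on id=3 -> Bob (id 3, manager_id=2, level 3).
Iteration 4: join on id=2 -> Eve (id 2, manager_id=1, level 4).
Iteration 5: join on id=1 -> Zane (id 1, manager_id=NULL, level 5).
Iteration 6: manager_id is NULL; no match; recursion stops.
Total rows emitted: 6.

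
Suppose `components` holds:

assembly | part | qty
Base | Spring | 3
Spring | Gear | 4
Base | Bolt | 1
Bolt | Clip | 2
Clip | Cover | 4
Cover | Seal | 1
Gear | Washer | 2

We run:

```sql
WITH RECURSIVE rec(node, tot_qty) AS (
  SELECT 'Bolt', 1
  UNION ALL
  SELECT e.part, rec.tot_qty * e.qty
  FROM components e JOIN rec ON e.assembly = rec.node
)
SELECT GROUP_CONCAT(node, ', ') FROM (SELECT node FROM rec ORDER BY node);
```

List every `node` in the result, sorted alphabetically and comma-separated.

Bolt, Clip, Cover, Seal

Base: (Bolt, tot_qty=1).
Iteration 1: components of {Bolt} -> Clip = 1*2 = 2.
Iteration 2: components of {Clip} -> Cover = 2*4 = 8.
Iteration 3: components of {Cover} -> Seal = 8*1 = 8.
Iteration 4: no further components; recursion stops.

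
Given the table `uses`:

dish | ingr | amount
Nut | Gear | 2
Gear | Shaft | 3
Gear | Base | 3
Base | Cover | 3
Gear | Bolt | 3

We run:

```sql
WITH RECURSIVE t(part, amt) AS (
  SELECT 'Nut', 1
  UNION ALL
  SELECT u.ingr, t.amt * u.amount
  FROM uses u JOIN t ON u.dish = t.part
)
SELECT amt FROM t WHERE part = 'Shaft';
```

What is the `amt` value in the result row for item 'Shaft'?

6

Base: (Nut, amt=1).
Iteration 1: components of {Nut} -> Gear = 1*2 = 2.
Iteration 2: components of {Gear} -> Base = 2*3 = 6, Bolt = 2*3 = 6, Shaft = 2*3 = 6.
Iteration 3: components of {Base,Bolt,Shaft} -> Cover = 6*3 = 18.
Iteration 4: no further components; recursion stops.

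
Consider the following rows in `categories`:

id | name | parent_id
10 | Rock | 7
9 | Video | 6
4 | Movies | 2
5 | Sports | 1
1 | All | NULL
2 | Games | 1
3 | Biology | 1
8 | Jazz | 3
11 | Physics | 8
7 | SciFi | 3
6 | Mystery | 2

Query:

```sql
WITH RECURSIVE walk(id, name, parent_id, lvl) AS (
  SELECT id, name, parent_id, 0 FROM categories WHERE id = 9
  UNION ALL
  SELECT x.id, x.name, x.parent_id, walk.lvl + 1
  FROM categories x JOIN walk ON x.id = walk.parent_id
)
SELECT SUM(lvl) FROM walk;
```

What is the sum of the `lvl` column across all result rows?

Base: id=9 (Video), parent_id=6, lvl 0.
Iteration 1: join on id=6 -> Mystery (id 6, parent_id=2, lvl 1).
Iteration 2: join on id=2 -> Games (id 2, parent_id=1, lvl 2).
Iteration 3: join on id=1 -> All (id 1, parent_id=NULL, lvl 3).
Iteration 4: parent_id is NULL; no match; recursion stops.
SUM(lvl) = 0 + 1 + 2 + 3 = 6.

6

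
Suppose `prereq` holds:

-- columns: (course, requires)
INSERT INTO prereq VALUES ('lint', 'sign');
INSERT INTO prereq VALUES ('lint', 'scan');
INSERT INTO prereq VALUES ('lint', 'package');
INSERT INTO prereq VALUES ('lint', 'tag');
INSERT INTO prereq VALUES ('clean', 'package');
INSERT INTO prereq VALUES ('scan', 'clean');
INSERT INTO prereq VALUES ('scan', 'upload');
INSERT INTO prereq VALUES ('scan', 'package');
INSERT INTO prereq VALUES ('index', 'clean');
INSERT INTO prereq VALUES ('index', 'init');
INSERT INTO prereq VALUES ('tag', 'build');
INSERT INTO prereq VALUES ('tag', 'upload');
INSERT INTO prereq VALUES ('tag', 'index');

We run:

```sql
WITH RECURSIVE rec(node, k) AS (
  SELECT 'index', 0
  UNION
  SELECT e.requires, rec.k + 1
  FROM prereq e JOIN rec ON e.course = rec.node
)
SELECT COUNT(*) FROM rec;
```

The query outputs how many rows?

Base: (index, k=0).
Iteration 1: edges from {index} -> (clean, k=1), (init, k=1).
Iteration 2: edges from {clean,init} -> (package, k=2).
Iteration 3: no outgoing edges from {package}; recursion stops.
Total rows emitted: 4.

4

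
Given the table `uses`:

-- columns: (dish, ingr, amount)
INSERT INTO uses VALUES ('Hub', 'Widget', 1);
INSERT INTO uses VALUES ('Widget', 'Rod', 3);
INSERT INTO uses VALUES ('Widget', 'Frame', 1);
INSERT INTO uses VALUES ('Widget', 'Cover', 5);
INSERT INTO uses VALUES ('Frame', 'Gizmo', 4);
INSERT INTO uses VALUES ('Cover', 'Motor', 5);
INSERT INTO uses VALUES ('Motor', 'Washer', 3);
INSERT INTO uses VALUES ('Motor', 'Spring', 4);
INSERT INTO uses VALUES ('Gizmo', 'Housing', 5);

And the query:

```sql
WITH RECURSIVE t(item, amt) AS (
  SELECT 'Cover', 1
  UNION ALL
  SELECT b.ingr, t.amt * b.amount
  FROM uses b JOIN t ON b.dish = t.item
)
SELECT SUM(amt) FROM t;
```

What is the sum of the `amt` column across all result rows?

Base: (Cover, amt=1).
Iteration 1: components of {Cover} -> Motor = 1*5 = 5.
Iteration 2: components of {Motor} -> Spring = 5*4 = 20, Washer = 5*3 = 15.
Iteration 3: no further components; recursion stops.
SUM(amt) = 1 + 5 + 15 + 20 = 41.

41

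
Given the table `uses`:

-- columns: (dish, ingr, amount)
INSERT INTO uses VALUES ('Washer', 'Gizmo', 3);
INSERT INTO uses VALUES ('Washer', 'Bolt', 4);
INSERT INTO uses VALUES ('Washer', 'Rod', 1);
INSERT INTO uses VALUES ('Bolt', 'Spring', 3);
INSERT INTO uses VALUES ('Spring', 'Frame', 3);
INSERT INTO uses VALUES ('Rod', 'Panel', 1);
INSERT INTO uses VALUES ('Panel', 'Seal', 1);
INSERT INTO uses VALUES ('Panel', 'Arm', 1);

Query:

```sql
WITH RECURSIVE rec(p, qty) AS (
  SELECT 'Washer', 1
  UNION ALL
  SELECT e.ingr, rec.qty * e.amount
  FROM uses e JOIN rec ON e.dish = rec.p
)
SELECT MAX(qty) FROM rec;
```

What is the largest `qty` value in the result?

Base: (Washer, qty=1).
Iteration 1: components of {Washer} -> Bolt = 1*4 = 4, Gizmo = 1*3 = 3, Rod = 1*1 = 1.
Iteration 2: components of {Bolt,Gizmo,Rod} -> Panel = 1*1 = 1, Spring = 4*3 = 12.
Iteration 3: components of {Panel,Spring} -> Arm = 1*1 = 1, Frame = 12*3 = 36, Seal = 1*1 = 1.
Iteration 4: no further components; recursion stops.
qty values: 1, 3, 4, 1, 12, 1, 36, 1, 1; the maximum is 36.

36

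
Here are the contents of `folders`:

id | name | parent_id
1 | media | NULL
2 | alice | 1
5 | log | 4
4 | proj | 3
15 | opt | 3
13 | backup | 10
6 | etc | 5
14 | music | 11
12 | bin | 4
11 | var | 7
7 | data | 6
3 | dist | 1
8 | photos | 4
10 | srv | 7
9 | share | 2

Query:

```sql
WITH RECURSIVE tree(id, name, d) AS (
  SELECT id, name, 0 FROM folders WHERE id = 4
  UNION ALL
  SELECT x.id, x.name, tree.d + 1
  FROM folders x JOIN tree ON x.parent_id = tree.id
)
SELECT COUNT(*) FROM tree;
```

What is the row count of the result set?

10

Base: id=4 (proj) at d 0.
Iteration 1: rows with parent_id in {4} -> log (id 5, d 1), photos (id 8, d 1), bin (id 12, d 1).
Iteration 2: rows with parent_id in {5,8,12} -> etc (id 6, d 2).
Iteration 3: rows with parent_id in {6} -> data (id 7, d 3).
Iteration 4: rows with parent_id in {7} -> srv (id 10, d 4), var (id 11, d 4).
Iteration 5: rows with parent_id in {10,11} -> backup (id 13, d 5), music (id 14, d 5).
Iteration 6: no rows with parent_id in {13,14}; recursion stops.
Total rows emitted: 10.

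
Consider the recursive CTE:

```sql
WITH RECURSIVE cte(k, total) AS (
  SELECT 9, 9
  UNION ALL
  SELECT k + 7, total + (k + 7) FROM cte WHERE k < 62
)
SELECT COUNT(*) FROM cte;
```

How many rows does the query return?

9

Base: k=9, total=9.
Iteration 1: 9 < 62 holds -> k = 9 + 7 = 16, total = 9 + 16 = 25.
Iteration 2: 16 < 62 holds -> k = 16 + 7 = 23, total = 25 + 23 = 48.
Iteration 3: 23 < 62 holds -> k = 23 + 7 = 30, total = 48 + 30 = 78.
Iteration 4: 30 < 62 holds -> k = 30 + 7 = 37, total = 78 + 37 = 115.
Iteration 5: 37 < 62 holds -> k = 37 + 7 = 44, total = 115 + 44 = 159.
Iteration 6: 44 < 62 holds -> k = 44 + 7 = 51, total = 159 + 51 = 210.
Iteration 7: 51 < 62 holds -> k = 51 + 7 = 58, total = 210 + 58 = 268.
Iteration 8: 58 < 62 holds -> k = 58 + 7 = 65, total = 268 + 65 = 333.
Iteration 9: 65 < 62 fails; recursion stops.
Total rows emitted: 9.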